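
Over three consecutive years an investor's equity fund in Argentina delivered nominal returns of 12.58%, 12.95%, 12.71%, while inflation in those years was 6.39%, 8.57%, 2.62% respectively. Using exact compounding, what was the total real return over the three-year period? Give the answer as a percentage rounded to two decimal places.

20.91%

Compound the nominal returns: 1.1258 × 1.1295 × 1.1271 = 1.433210.
Compound inflation: 1.0639 × 1.0857 × 1.0262 = 1.185339.
Deflate: 1.433210 / 1.185339 = 1.209114.
Total real return = 1.209114 − 1 → 20.91%.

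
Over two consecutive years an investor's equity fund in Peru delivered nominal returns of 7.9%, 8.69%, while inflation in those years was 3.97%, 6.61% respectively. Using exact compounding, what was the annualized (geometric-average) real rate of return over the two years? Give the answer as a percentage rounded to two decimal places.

Compound the nominal returns: 1.0790 × 1.0869 = 1.17276510.
Compound inflation: 1.0397 × 1.0661 = 1.10842417.
Deflate: 1.17276510 / 1.10842417 = 1.05804721.
Annualized real rate = 1.05804721^(1/2) − 1 = 2.8614% → 2.86%.

2.86%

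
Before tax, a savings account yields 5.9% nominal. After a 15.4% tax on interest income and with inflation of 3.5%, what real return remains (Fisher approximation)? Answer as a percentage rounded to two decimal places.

1.49%

After-tax nominal return = 5.9% × (1 − 0.154) = 4.9914%.
r ≈ 4.9914% − 3.5% → 1.49%.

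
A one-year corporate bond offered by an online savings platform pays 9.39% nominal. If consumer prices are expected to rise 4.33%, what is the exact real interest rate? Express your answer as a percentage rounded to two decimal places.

1 + r = 1.09390 / 1.04330 = 1.048500
r = 1.048500 − 1 = 4.8500%, i.e. 4.85%.

4.85%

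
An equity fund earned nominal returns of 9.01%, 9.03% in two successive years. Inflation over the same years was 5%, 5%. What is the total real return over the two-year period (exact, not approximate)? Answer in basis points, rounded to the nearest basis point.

Nominal growth factor = 1.0901 × 1.0903 = 1.188536
Price-level growth factor = 1.0500 × 1.0500 = 1.102500
Real growth factor = 1.188536 / 1.102500 = 1.078037
Total real return = 1.078037 − 1 → 780 basis points.

780 basis points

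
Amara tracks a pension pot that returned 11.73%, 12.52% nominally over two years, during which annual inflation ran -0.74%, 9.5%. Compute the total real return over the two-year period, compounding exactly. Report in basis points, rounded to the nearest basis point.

Nominal growth factor = 1.1173 × 1.1252 = 1.257186
Price-level growth factor = 0.9926 × 1.0950 = 1.086897
Real growth factor = 1.257186 / 1.086897 = 1.156674
Total real return = 1.156674 − 1 → 1567 basis points.

1567 basis points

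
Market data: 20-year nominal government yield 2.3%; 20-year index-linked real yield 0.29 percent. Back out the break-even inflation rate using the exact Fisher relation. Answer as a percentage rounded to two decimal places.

2.00%

(1 + π) = (1 + i)/(1 + r) = 1.02300 / 1.00290 = 1.020042
Break-even inflation = 1.020042 − 1 → 2.00%.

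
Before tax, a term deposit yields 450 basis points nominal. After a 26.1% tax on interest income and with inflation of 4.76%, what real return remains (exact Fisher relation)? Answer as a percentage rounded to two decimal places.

After-tax nominal return = 4.5% × (1 − 0.261) = 3.3255%.
1 + r = 1.033255 / 1.04760 = 0.986307
After-tax real rate = 0.986307 − 1 → -1.37%.

-1.37%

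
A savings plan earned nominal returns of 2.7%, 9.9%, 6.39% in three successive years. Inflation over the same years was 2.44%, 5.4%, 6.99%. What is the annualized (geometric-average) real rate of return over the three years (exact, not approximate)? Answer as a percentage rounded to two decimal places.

1.30%

Compound the nominal returns: 1.0270 × 1.0990 × 1.0639 = 1.20079520.
Compound inflation: 1.0244 × 1.0540 × 1.0699 = 1.15518986.
Deflate: 1.20079520 / 1.15518986 = 1.03947866.
Annualized real rate = 1.03947866^(1/3) − 1 = 1.2990% → 1.30%.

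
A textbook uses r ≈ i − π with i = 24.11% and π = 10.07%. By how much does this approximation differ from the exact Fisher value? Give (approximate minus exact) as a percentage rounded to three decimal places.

Approximate: r ≈ 24.110% − 10.070% = 14.0400%
Exact: (1 + 0.2411)/(1 + 0.1007) − 1 = 12.75552%
Error = 14.0400% − 12.75552% = 1.28448% → 1.284%.

1.284%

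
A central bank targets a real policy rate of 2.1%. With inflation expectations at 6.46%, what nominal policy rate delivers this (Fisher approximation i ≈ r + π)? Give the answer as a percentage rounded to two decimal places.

8.56%

i ≈ r + π = 2.1% + 6.46% = 8.56%.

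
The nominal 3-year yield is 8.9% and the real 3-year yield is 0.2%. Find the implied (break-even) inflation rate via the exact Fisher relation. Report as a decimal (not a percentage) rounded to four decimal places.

0.0868

(1 + π) = (1 + i)/(1 + r) = 1.08900 / 1.00200 = 1.086826
Break-even inflation = 1.086826 − 1 → 0.0868.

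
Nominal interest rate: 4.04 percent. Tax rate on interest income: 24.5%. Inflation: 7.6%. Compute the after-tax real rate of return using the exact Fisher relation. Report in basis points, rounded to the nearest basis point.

-423 basis points

After-tax nominal return = 4.04% × (1 − 0.245) = 3.0502%.
1 + r = 1.030502 / 1.07600 = 0.957716
After-tax real rate = 0.957716 − 1 → -423 basis points.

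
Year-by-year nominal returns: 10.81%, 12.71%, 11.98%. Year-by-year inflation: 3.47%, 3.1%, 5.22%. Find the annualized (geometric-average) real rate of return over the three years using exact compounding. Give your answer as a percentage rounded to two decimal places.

Nominal growth factor = 1.1081 × 1.1271 × 1.1198 = 1.39856246
Price-level growth factor = 1.0347 × 1.0310 × 1.0522 = 1.12246139
Real growth factor = 1.39856246 / 1.12246139 = 1.24597823
Annualized real rate = 1.24597823^(1/3) − 1 = 7.6061% → 7.61%.

7.61%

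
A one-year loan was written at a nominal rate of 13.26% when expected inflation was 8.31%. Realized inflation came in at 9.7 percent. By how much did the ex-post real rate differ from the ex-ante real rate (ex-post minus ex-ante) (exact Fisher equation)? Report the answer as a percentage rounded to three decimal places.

Ex-ante: (1 + 0.1326)/(1 + 0.0831) − 1 = 4.5702%
Ex-post: (1 + 0.1326)/(1 + 0.0970) − 1 = 3.2452%
Difference (ex-post − ex-ante) = -1.3250% → -1.325%.

-1.325%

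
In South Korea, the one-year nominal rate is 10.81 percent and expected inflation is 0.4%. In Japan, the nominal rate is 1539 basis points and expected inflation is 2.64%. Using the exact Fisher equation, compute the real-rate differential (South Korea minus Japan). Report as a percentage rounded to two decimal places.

-2.05%

South Korea: (1 + 0.1081)/(1 + 0.0040) − 1 = 10.3685%
Japan: (1 + 0.1539)/(1 + 0.0264) − 1 = 12.4221%
Differential = 10.3685% − 12.4221% = -2.0535% → -2.05%.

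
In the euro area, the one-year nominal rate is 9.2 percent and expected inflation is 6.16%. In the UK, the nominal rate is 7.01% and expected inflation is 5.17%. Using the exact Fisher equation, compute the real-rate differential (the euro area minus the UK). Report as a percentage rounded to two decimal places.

1.11%

The euro area: (1 + 0.0920)/(1 + 0.0616) − 1 = 2.8636%
The UK: (1 + 0.0701)/(1 + 0.0517) − 1 = 1.7495%
Differential = 2.8636% − 1.7495% = 1.1141% → 1.11%.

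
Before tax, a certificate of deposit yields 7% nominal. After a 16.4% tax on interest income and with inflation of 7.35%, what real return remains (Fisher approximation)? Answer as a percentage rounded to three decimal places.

-1.498%

After-tax nominal return = 7% × (1 − 0.164) = 5.8520%.
r ≈ 5.8520% − 7.35% → -1.498%.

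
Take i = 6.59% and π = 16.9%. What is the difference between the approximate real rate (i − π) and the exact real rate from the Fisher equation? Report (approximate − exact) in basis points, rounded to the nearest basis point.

Approximate: r ≈ 6.590% − 16.900% = -10.3100%
Exact: (1 + 0.0659)/(1 + 0.1690) − 1 = -8.8195%
Error = -10.3100% − (-8.8195%) = -1.4905% → -149 basis points.

-149 basis points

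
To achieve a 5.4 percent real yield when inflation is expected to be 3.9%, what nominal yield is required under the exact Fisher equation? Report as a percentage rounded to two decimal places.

9.51%

(1 + i) = (1 + r)(1 + π) = 1.05400 × 1.03900 = 1.095106
i = 1.095106 − 1, so the required nominal rate is 9.51%.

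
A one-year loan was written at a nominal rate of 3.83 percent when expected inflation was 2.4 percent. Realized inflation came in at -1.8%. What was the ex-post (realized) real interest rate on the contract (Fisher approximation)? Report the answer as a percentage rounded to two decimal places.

Ex-post: 3.83% − (-1.8%) = 5.630%
So the realized real rate is 5.63%.

5.63%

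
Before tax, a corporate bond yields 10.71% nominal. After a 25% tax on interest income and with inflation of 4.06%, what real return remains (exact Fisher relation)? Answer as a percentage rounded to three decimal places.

After-tax nominal return = 10.71% × (1 − 0.25) = 8.0325%.
1 + r = 1.080325 / 1.04060 = 1.0381751
After-tax real rate = 1.0381751 − 1 → 3.818%.

3.818%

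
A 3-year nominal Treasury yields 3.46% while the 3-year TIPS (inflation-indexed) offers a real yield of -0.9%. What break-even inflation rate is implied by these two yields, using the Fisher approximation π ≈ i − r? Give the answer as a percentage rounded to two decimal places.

4.36%

π ≈ i − r = 3.46% − (-0.9%) → 4.36%.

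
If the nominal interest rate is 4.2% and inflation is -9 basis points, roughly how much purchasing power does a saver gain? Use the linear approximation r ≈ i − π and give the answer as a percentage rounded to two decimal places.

r ≈ i − π = 4.2% − (-0.09%) = 4.29%.

4.29%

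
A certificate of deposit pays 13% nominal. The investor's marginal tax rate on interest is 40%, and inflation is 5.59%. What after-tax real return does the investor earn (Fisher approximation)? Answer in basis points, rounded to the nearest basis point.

221 basis points

After-tax nominal return = 13% × (1 − 0.4) = 7.8000%.
r ≈ 7.8000% − 5.59% → 221 basis points.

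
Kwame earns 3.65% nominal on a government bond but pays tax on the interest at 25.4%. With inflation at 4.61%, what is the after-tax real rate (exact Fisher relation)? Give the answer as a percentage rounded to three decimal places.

-1.804%

After-tax nominal return = 3.65% × (1 − 0.254) = 2.7229%.
1 + r = 1.027229 / 1.04610 = 0.981961
After-tax real rate = 0.981961 − 1 → -1.804%.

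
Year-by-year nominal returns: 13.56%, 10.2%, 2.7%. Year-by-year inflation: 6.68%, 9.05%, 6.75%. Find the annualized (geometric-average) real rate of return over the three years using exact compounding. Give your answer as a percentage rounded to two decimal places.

Compound the nominal returns: 1.1356 × 1.1020 × 1.0270 = 1.28521984.
Compound inflation: 1.0668 × 1.0905 × 1.0675 = 1.24187121.
Deflate: 1.28521984 / 1.24187121 = 1.03490590.
Annualized real rate = 1.03490590^(1/3) − 1 = 1.1502% → 1.15%.

1.15%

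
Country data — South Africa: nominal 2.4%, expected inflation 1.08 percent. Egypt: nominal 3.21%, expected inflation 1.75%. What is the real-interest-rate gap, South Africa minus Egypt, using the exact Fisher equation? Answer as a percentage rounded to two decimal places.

South Africa: (1 + 0.0240)/(1 + 0.0108) − 1 = 1.3059%
Egypt: (1 + 0.0321)/(1 + 0.0175) − 1 = 1.4349%
Differential = 1.3059% − 1.4349% = -0.1290% → -0.13%.

-0.13%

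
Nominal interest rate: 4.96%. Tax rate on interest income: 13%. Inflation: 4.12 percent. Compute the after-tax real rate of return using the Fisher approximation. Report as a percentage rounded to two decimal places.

0.20%

After-tax nominal return = 4.96% × (1 − 0.13) = 4.3152%.
r ≈ 4.3152% − 4.12% → 0.20%.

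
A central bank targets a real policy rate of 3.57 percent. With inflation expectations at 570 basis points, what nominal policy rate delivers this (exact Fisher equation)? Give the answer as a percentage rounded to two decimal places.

9.47%

(1 + i) = (1 + r)(1 + π) = 1.03570 × 1.05700 = 1.0947349
i = 1.0947349 − 1, so the required nominal rate is 9.47%.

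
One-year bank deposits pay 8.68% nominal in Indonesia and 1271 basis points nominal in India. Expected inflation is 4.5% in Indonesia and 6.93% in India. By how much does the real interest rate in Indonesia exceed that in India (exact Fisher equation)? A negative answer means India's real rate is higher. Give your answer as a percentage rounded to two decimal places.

-1.41%

Indonesia: (1 + 0.0868)/(1 + 0.0450) − 1 = 4.0000%
India: (1 + 0.1271)/(1 + 0.0693) − 1 = 5.4054%
Differential = 4.0000% − 5.4054% = -1.4054% → -1.41%.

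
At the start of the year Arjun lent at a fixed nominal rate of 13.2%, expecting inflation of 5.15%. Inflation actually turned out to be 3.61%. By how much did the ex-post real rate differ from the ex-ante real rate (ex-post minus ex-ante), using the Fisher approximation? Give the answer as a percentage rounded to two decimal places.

1.54%

Ex-ante: 13.2% − 5.15% = 8.050%
Ex-post: 13.2% − 3.61% = 9.590%
Difference (ex-post − ex-ante) = 1.5400% → 1.54%.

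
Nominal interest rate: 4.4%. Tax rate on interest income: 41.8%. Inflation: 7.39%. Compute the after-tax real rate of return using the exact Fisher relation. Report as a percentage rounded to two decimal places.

After-tax nominal return = 4.4% × (1 − 0.418) = 2.5608%.
1 + r = 1.025608 / 1.07390 = 0.955031
After-tax real rate = 0.955031 − 1 → -4.50%.

-4.50%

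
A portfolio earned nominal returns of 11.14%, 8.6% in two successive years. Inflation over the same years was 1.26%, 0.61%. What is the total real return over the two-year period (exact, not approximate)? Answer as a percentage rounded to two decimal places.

18.47%

Nominal growth factor = 1.1114 × 1.0860 = 1.206980
Price-level growth factor = 1.0126 × 1.0061 = 1.018777
Real growth factor = 1.206980 / 1.018777 = 1.184735
Total real return = 1.184735 − 1 → 18.47%.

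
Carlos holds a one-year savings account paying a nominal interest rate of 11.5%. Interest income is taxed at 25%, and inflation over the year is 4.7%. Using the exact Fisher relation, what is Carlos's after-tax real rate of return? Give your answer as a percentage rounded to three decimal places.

3.749%

After-tax nominal return = 11.5% × (1 − 0.25) = 8.6250%.
1 + r = 1.08625 / 1.04700 = 1.037488
After-tax real rate = 1.037488 − 1 → 3.749%.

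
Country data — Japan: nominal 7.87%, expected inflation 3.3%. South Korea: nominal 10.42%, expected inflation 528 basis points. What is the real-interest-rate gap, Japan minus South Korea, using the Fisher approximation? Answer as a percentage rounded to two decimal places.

-0.57%

Japan: 7.87% − 3.3% = 4.570%
South Korea: 10.42% − 5.28% = 5.140%
Differential = -0.570% → -0.57%.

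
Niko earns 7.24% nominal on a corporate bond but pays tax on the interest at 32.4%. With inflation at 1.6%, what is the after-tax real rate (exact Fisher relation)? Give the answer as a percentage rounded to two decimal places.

After-tax nominal return = 7.24% × (1 − 0.324) = 4.89424%.
1 + r = 1.0489424 / 1.01600 = 1.032424
After-tax real rate = 1.032424 − 1 → 3.24%.

3.24%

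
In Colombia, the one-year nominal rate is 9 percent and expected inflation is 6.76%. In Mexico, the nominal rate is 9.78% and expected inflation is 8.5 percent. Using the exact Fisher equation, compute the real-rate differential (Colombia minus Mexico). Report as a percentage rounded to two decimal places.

0.92%

Colombia: (1 + 0.0900)/(1 + 0.0676) − 1 = 2.0982%
Mexico: (1 + 0.0978)/(1 + 0.0850) − 1 = 1.1797%
Differential = 2.0982% − 1.1797% = 0.9184% → 0.92%.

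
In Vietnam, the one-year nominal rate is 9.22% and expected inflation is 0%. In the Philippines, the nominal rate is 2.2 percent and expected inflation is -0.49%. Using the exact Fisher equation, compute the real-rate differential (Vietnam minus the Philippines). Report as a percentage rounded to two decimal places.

6.52%

Vietnam: (1 + 0.0922)/(1 + 0.0000) − 1 = 9.2200%
The Philippines: (1 + 0.0220)/(1 − 0.0049) − 1 = 2.7032%
Differential = 9.2200% − 2.7032% = 6.5168% → 6.52%.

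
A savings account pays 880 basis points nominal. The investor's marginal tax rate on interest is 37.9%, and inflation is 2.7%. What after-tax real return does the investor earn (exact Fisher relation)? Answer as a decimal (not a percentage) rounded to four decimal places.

0.0269

After-tax nominal return = 8.8% × (1 − 0.379) = 5.4648%.
1 + r = 1.054648 / 1.02700 = 1.026921
After-tax real rate = 1.026921 − 1 → 0.0269.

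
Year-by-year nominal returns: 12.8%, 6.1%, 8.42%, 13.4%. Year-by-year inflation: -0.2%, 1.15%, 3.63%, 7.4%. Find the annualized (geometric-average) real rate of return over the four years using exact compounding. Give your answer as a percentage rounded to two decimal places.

6.98%

Nominal growth factor = 1.1280 × 1.0610 × 1.0842 × 1.1340 = 1.47145485
Price-level growth factor = 0.9980 × 1.0115 × 1.0363 × 1.0740 = 1.12353397
Real growth factor = 1.47145485 / 1.12353397 = 1.30966654
Annualized real rate = 1.30966654^(1/4) − 1 = 6.9769% → 6.98%.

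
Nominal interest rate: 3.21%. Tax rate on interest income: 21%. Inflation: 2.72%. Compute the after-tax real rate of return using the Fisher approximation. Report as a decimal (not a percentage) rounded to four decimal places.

-0.0018

After-tax nominal return = 3.21% × (1 − 0.21) = 2.5359%.
r ≈ 2.5359% − 2.72% → -0.0018.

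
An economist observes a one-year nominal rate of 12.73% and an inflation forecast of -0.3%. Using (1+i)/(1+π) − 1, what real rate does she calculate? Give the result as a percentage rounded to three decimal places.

By the Fisher equation, 1 + r = (1 + i)/(1 + π).
1 + r = 1.12730 / 0.99700 = 1.130692
r = 1.130692 − 1 = 13.0692%, i.e. 13.069%.

13.069%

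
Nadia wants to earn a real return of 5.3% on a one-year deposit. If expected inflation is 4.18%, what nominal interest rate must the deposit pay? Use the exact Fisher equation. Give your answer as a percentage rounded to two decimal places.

(1 + i) = (1 + r)(1 + π) = 1.05300 × 1.04180 = 1.0970154
i = 1.0970154 − 1, so the required nominal rate is 9.70%.

9.70%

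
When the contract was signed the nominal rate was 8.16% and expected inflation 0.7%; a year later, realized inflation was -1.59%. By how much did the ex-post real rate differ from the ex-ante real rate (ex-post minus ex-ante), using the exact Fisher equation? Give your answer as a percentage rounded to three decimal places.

Ex-ante: (1 + 0.0816)/(1 + 0.0070) − 1 = 7.4081%
Ex-post: (1 + 0.0816)/(1 − 0.0159) − 1 = 9.9075%
Difference (ex-post − ex-ante) = 2.4994% → 2.499%.

2.499%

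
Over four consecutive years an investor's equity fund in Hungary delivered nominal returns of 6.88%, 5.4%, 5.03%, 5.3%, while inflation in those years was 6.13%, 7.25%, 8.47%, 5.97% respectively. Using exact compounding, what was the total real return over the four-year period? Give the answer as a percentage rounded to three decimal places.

-4.775%

Compound the nominal returns: 1.0688 × 1.0540 × 1.0503 × 1.0530 = 1.245887.
Compound inflation: 1.0613 × 1.0725 × 1.0847 × 1.0597 = 1.308362.
Deflate: 1.245887 / 1.308362 = 0.952249.
Total real return = 0.952249 − 1 → -4.775%.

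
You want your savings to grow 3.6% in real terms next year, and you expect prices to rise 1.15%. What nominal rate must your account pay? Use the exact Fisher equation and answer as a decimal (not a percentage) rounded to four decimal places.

0.0479

(1 + i) = (1 + r)(1 + π) = 1.03600 × 1.01150 = 1.047914
i = 1.047914 − 1, so the required nominal rate is 0.0479.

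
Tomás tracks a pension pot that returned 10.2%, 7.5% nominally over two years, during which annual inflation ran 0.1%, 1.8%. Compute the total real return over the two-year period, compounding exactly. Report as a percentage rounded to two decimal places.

16.25%

Nominal growth factor = 1.1020 × 1.0750 = 1.184650
Price-level growth factor = 1.0010 × 1.0180 = 1.019018
Real growth factor = 1.184650 / 1.019018 = 1.162541
Total real return = 1.162541 − 1 → 16.25%.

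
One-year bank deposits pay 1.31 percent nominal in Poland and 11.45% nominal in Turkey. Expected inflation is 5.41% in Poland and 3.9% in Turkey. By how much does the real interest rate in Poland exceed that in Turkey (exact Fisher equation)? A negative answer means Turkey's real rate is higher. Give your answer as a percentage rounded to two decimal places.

Poland: (1 + 0.0131)/(1 + 0.0541) − 1 = -3.8896%
Turkey: (1 + 0.1145)/(1 + 0.0390) − 1 = 7.2666%
Differential = -3.8896% − 7.2666% = -11.1562% → -11.16%.

-11.16%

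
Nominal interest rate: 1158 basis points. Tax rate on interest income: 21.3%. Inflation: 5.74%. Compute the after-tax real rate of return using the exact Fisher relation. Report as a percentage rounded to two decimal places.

After-tax nominal return = 11.58% × (1 − 0.213) = 9.11346%.
1 + r = 1.0911346 / 1.05740 = 1.031903
After-tax real rate = 1.031903 − 1 → 3.19%.

3.19%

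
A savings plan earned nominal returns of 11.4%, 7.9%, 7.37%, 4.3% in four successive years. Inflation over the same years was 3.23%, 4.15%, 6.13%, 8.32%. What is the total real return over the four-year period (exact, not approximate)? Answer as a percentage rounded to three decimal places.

8.909%

Nominal growth factor = 1.1140 × 1.0790 × 1.0737 × 1.0430 = 1.3460894
Price-level growth factor = 1.0323 × 1.0415 × 1.0613 × 1.0832 = 1.2359816
Real growth factor = 1.3460894 / 1.2359816 = 1.0890853
Total real return = 1.0890853 − 1 → 8.909%.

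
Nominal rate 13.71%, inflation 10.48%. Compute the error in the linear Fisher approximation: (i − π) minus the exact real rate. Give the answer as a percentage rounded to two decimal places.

Approximate: r ≈ 13.710% − 10.480% = 3.2300%
Exact: (1 + 0.1371)/(1 + 0.1048) − 1 = 2.9236%
Error = 3.2300% − 2.9236% = 0.3064% → 0.31%.

0.31%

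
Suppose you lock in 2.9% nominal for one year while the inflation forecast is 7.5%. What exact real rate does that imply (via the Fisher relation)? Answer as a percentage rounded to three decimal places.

-4.279%

By the Fisher relation, 1 + r = (1 + i)/(1 + π).
1 + r = 1.02900 / 1.07500 = 0.957209
r = 0.957209 − 1 = -4.2791%, i.e. -4.279%.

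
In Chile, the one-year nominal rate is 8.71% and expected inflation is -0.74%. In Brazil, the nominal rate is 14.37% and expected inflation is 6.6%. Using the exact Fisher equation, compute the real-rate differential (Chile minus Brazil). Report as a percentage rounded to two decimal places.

Chile: (1 + 0.0871)/(1 − 0.0074) − 1 = 9.5205%
Brazil: (1 + 0.1437)/(1 + 0.0660) − 1 = 7.2889%
Differential = 9.5205% − 7.2889% = 2.2315% → 2.23%.

2.23%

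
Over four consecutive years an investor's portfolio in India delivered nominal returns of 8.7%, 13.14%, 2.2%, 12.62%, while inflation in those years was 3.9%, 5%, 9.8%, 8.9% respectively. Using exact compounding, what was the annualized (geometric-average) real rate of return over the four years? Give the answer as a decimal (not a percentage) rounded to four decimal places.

0.0206

Nominal growth factor = 1.0870 × 1.1314 × 1.0220 × 1.1262 = 1.41550738
Price-level growth factor = 1.0390 × 1.0500 × 1.0980 × 1.0890 = 1.30447292
Real growth factor = 1.41550738 / 1.30447292 = 1.08511826
Annualized real rate = 1.08511826^(1/4) − 1 = 2.0632% → 0.0206.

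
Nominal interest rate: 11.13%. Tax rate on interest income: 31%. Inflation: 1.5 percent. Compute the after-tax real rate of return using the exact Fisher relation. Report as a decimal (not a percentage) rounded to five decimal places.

0.06088

After-tax nominal return = 11.13% × (1 − 0.31) = 7.6797%.
1 + r = 1.076797 / 1.01500 = 1.060884
After-tax real rate = 1.060884 − 1 → 0.06088.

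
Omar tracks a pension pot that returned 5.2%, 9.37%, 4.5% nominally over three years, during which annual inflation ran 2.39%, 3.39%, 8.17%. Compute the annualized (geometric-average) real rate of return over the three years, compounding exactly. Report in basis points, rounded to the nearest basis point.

Nominal growth factor = 1.0520 × 1.0937 × 1.0450 = 1.20234816
Price-level growth factor = 1.0239 × 1.0339 × 1.0817 = 1.14509866
Real growth factor = 1.20234816 / 1.14509866 = 1.04999525
Annualized real rate = 1.04999525^(1/3) − 1 = 1.6395% → 164 basis points.

164 basis points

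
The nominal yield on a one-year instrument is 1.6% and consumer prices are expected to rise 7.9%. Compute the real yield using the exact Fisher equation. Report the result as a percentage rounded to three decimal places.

By the Fisher equation, 1 + r = (1 + i)/(1 + π).
1 + r = 1.01600 / 1.07900 = 0.941613
r = 0.941613 − 1 = -5.8387%, i.e. -5.839%.

-5.839%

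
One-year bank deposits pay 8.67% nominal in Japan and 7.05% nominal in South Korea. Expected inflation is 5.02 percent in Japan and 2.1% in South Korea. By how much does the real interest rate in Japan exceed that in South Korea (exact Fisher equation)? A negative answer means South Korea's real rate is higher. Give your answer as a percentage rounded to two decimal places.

-1.37%

Japan: (1 + 0.0867)/(1 + 0.0502) − 1 = 3.4755%
South Korea: (1 + 0.0705)/(1 + 0.0210) − 1 = 4.8482%
Differential = 3.4755% − 4.8482% = -1.3727% → -1.37%.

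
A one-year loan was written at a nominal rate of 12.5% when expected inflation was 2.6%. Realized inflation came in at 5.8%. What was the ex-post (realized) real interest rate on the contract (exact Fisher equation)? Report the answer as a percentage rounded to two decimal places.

6.33%

Ex-post: (1 + 0.1250)/(1 + 0.0580) − 1 = 6.3327%
So the realized real rate is 6.33%.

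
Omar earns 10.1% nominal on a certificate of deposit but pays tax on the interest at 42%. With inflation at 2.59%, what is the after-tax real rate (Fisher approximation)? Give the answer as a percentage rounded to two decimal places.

3.27%

After-tax nominal return = 10.1% × (1 − 0.42) = 5.8580%.
r ≈ 5.8580% − 2.59% → 3.27%.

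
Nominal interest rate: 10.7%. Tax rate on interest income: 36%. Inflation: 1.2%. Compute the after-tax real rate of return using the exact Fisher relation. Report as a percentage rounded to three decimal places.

After-tax nominal return = 10.7% × (1 − 0.36) = 6.8480%.
1 + r = 1.06848 / 1.01200 = 1.055810
After-tax real rate = 1.055810 − 1 → 5.581%.

5.581%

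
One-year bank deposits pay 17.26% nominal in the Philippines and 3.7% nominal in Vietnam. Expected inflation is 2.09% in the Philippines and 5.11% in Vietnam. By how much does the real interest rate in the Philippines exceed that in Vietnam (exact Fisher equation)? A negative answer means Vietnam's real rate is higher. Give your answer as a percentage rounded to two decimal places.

The Philippines: (1 + 0.1726)/(1 + 0.0209) − 1 = 14.8594%
Vietnam: (1 + 0.0370)/(1 + 0.0511) − 1 = -1.3415%
Differential = 14.8594% − (-1.3415%) = 16.2009% → 16.20%.

16.20%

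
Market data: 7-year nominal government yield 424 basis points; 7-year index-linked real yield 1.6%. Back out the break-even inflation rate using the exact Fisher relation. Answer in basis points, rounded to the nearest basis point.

260 basis points

(1 + π) = (1 + i)/(1 + r) = 1.04240 / 1.01600 = 1.025984
Break-even inflation = 1.025984 − 1 → 260 basis points.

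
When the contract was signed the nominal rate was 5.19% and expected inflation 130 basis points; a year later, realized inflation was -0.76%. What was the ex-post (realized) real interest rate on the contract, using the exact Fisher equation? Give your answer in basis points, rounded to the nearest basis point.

Ex-post: (1 + 0.0519)/(1 − 0.0076) − 1 = 5.9956%
So the realized real rate is 600 basis points.

600 basis points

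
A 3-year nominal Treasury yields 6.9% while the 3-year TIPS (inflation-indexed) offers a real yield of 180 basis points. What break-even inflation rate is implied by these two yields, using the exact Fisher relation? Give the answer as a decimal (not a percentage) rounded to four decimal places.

(1 + π) = (1 + i)/(1 + r) = 1.06900 / 1.01800 = 1.050098
Break-even inflation = 1.050098 − 1 → 0.0501.

0.0501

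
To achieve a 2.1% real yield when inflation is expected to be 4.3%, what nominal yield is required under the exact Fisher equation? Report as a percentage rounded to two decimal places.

6.49%

(1 + i) = (1 + r)(1 + π) = 1.02100 × 1.04300 = 1.064903
i = 1.064903 − 1, so the required nominal rate is 6.49%.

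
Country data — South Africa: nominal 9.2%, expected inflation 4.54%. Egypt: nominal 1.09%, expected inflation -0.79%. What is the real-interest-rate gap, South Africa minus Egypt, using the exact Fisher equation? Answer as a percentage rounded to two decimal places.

South Africa: (1 + 0.0920)/(1 + 0.0454) − 1 = 4.4576%
Egypt: (1 + 0.0109)/(1 − 0.0079) − 1 = 1.8950%
Differential = 4.4576% − 1.8950% = 2.5627% → 2.56%.

2.56%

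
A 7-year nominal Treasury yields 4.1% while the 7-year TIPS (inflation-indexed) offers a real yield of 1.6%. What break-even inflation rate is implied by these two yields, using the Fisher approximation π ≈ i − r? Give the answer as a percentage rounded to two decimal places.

2.50%

π ≈ i − r = 4.1% − 1.6% → 2.50%.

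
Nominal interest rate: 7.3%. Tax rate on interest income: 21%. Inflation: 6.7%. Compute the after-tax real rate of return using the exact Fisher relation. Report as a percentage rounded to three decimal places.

After-tax nominal return = 7.3% × (1 − 0.21) = 5.7670%.
1 + r = 1.05767 / 1.06700 = 0.991256
After-tax real rate = 0.991256 − 1 → -0.874%.

-0.874%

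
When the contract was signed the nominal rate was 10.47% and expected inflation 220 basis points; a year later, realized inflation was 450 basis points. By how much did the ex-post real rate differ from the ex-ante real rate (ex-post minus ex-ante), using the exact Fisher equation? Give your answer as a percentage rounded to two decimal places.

-2.38%

Ex-ante: (1 + 0.1047)/(1 + 0.0220) − 1 = 8.0920%
Ex-post: (1 + 0.1047)/(1 + 0.0450) − 1 = 5.7129%
Difference (ex-post − ex-ante) = -2.3791% → -2.38%.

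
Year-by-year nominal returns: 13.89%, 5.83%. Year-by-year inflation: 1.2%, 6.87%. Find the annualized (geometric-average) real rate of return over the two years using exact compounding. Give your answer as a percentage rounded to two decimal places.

5.57%

Compound the nominal returns: 1.1389 × 1.0583 = 1.20529787.
Compound inflation: 1.0120 × 1.0687 = 1.08152440.
Deflate: 1.20529787 / 1.08152440 = 1.11444353.
Annualized real rate = 1.11444353^(1/2) − 1 = 5.5672% → 5.57%.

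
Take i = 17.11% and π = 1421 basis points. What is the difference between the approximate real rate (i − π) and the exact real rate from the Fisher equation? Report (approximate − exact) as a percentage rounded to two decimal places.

Approximate: r ≈ 17.110% − 14.210% = 2.9000%
Exact: (1 + 0.1711)/(1 + 0.1421) − 1 = 2.5392%
Error = 2.9000% − 2.5392% = 0.3608% → 0.36%.

0.36%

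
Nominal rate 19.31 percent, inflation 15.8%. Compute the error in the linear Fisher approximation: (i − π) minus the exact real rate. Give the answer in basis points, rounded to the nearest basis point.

48 basis points

Approximate: r ≈ 19.310% − 15.800% = 3.5100%
Exact: (1 + 0.1931)/(1 + 0.1580) − 1 = 3.0311%
Error = 3.5100% − 3.0311% = 0.4789% → 48 basis points.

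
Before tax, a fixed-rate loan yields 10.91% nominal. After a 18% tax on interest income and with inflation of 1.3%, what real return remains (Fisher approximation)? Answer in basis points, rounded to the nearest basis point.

After-tax nominal return = 10.91% × (1 − 0.18) = 8.9462%.
r ≈ 8.9462% − 1.3% → 765 basis points.

765 basis points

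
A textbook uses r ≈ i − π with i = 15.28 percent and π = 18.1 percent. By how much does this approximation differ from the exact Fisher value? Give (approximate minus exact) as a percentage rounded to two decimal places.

Approximate: r ≈ 15.280% − 18.100% = -2.8200%
Exact: (1 + 0.1528)/(1 + 0.1810) − 1 = -2.3878%
Error = -2.8200% − (-2.3878%) = -0.4322% → -0.43%.

-0.43%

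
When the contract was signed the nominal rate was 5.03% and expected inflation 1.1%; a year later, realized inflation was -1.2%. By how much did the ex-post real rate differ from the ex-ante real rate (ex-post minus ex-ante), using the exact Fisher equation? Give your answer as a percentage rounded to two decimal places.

2.42%

Ex-ante: (1 + 0.0503)/(1 + 0.0110) − 1 = 3.8872%
Ex-post: (1 + 0.0503)/(1 − 0.0120) − 1 = 6.3057%
Difference (ex-post − ex-ante) = 2.4184% → 2.42%.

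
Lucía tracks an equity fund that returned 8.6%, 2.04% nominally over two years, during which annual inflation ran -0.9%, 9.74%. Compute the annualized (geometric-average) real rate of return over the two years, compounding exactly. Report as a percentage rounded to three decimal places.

0.944%

Nominal growth factor = 1.0860 × 1.0204 = 1.10815440
Price-level growth factor = 0.9910 × 1.0974 = 1.08752340
Real growth factor = 1.10815440 / 1.08752340 = 1.01897063
Annualized real rate = 1.01897063^(1/2) − 1 = 0.9441% → 0.944%.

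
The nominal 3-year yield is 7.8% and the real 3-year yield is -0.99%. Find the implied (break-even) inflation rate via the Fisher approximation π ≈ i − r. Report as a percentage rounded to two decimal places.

8.79%

π ≈ i − r = 7.8% − (-0.99%) → 8.79%.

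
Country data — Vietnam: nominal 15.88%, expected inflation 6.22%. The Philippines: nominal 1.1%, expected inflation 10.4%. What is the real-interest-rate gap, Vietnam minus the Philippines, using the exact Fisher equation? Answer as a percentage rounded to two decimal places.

Vietnam: (1 + 0.1588)/(1 + 0.0622) − 1 = 9.0943%
The Philippines: (1 + 0.0110)/(1 + 0.1040) − 1 = -8.4239%
Differential = 9.0943% − (-8.4239%) = 17.5182% → 17.52%.

17.52%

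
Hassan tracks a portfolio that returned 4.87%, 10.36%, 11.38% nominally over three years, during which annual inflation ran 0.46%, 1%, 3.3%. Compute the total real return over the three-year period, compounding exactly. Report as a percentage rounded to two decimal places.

22.99%

Compound the nominal returns: 1.0487 × 1.1036 × 1.1138 = 1.289051.
Compound inflation: 1.0046 × 1.0100 × 1.0330 = 1.048129.
Deflate: 1.289051 / 1.048129 = 1.229859.
Total real return = 1.229859 − 1 → 22.99%.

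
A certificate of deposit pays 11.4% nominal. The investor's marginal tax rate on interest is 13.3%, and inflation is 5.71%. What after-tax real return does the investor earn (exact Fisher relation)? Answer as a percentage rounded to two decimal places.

After-tax nominal return = 11.4% × (1 − 0.133) = 9.8838%.
1 + r = 1.098838 / 1.05710 = 1.039483
After-tax real rate = 1.039483 − 1 → 3.95%.

3.95%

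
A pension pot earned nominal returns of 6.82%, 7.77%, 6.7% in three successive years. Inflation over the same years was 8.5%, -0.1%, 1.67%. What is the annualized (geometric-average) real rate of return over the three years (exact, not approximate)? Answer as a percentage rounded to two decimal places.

3.68%

Nominal growth factor = 1.0682 × 1.0777 × 1.0670 = 1.22832948
Price-level growth factor = 1.0850 × 0.9990 × 1.0167 = 1.10201638
Real growth factor = 1.22832948 / 1.10201638 = 1.11461999
Annualized real rate = 1.11461999^(1/3) − 1 = 3.6833% → 3.68%.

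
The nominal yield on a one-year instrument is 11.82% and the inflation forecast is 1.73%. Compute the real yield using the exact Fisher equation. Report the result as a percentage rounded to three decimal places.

9.918%

By the Fisher identity, 1 + r = (1 + i)/(1 + π).
1 + r = 1.11820 / 1.01730 = 1.099184
r = 1.099184 − 1 = 9.9184%, i.e. 9.918%.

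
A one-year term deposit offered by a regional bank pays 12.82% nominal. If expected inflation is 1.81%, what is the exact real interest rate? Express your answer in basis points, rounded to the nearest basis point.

1081 basis points

By the Fisher identity, 1 + r = (1 + i)/(1 + π).
1 + r = 1.12820 / 1.01810 = 1.108143
r = 1.108143 − 1 = 10.8143%, i.e. 1081 basis points.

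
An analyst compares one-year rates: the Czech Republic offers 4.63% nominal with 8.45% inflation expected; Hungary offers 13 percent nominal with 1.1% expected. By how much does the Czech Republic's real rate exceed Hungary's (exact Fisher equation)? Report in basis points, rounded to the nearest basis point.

-1529 basis points

The Czech Republic: (1 + 0.0463)/(1 + 0.0845) − 1 = -3.5224%
Hungary: (1 + 0.1300)/(1 + 0.0110) − 1 = 11.7705%
Differential = -3.5224% − 11.7705% = -15.2929% → -1529 basis points.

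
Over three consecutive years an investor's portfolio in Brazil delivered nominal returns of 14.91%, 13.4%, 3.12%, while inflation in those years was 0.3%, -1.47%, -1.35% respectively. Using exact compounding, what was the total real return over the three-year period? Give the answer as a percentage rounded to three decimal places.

Nominal growth factor = 1.1491 × 1.1340 × 1.0312 = 1.343735
Price-level growth factor = 1.0030 × 0.9853 × 0.9865 = 0.974914
Real growth factor = 1.343735 / 0.974914 = 1.378311
Total real return = 1.378311 − 1 → 37.831%.

37.831%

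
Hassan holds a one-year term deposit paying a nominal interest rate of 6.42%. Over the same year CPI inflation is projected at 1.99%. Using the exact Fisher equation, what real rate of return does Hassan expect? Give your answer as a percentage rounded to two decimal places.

1 + r = 1.06420 / 1.01990 = 1.043436
r = 1.043436 − 1 = 4.3436%, i.e. 4.34%.

4.34%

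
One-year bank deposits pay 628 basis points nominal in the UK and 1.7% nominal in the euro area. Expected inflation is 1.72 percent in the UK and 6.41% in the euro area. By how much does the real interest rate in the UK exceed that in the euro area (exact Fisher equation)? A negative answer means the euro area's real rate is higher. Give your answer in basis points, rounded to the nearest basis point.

891 basis points

The UK: (1 + 0.0628)/(1 + 0.0172) − 1 = 4.4829%
The euro area: (1 + 0.0170)/(1 + 0.0641) − 1 = -4.4263%
Differential = 4.4829% − (-4.4263%) = 8.9092% → 891 basis points.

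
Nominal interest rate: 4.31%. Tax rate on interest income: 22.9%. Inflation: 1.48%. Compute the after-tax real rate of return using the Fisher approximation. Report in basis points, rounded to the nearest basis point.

184 basis points

After-tax nominal return = 4.31% × (1 − 0.229) = 3.32301%.
r ≈ 3.32301% − 1.48% → 184 basis points.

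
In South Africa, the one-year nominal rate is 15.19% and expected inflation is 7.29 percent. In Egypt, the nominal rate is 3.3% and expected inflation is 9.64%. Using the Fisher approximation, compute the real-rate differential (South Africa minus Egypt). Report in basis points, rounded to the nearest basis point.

South Africa: 15.19% − 7.29% = 7.900%
Egypt: 3.3% − 9.64% = -6.340%
Differential = 14.240% → 1424 basis points.

1424 basis points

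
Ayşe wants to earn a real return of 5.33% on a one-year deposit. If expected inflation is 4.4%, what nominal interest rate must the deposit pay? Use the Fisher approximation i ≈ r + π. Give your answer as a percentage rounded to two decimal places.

i ≈ r + π = 5.33% + 4.4% = 9.73%.

9.73%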